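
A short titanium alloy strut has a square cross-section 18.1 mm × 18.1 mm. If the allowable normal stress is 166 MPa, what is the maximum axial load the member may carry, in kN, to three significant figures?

A = 327.6 mm².
P_max = σ_allow · A = 166 · 327.6 = 54380 N = 54.38 kN.

54.4 kN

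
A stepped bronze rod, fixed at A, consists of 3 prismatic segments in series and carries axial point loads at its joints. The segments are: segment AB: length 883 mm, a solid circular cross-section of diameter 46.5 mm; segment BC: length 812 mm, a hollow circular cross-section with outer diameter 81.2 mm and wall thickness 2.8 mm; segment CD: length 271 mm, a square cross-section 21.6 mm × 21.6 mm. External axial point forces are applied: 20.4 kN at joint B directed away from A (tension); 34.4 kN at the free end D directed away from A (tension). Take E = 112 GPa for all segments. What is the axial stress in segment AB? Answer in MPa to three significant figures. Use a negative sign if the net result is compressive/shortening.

32.3 MPa

Internal axial forces (sectioning from the free end, tension +): N_CD = 34.4 kN, N_BC = 34.4 kN, N_AB = 54.8 kN.
A_AB = 1698 mm².
σ_AB = N_AB/A_AB = 54800/1698 = 32.27 MPa.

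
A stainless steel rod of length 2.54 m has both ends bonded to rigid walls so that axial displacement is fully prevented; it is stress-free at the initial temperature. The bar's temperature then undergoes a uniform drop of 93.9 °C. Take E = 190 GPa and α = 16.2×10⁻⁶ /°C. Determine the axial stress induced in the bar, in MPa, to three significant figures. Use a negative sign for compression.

Free thermal expansion αLΔT = 16.2e-6 · 2540 · -93.9 = -3.864 mm.
The walls impose strain ε = −(-3.864)/2540 = 1.5212e-03; σ = Eε = 190000 · 1.5212e-03 = 289 MPa.

289 MPa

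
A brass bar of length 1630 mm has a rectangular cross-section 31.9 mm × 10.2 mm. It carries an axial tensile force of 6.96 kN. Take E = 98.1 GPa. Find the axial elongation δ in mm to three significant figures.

0.355 mm

A = 325.4 mm².
δ_mech = NL/(AE) = 6960·1630/(325.4·98100) = 0.3554 mm.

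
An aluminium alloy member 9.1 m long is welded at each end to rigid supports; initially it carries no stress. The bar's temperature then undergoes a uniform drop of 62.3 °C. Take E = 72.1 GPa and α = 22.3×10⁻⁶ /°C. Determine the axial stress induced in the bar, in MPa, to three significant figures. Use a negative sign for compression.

100 MPa

Free thermal expansion αLΔT = 22.3e-6 · 9100 · -62.3 = -12.64 mm.
The walls impose strain ε = −(-12.64)/9100 = 1.3893e-03; σ = Eε = 72100 · 1.3893e-03 = 100.2 MPa.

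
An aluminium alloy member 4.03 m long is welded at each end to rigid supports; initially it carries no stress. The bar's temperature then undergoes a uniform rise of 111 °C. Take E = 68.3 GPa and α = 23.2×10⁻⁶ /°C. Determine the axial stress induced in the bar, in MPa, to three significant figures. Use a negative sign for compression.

-176 MPa

Free thermal expansion αLΔT = 23.2e-6 · 4030 · 111 = 10.38 mm.
The walls impose strain ε = −(10.38)/4030 = -2.5752e-03; σ = Eε = 68300 · -2.5752e-03 = -175.9 MPa.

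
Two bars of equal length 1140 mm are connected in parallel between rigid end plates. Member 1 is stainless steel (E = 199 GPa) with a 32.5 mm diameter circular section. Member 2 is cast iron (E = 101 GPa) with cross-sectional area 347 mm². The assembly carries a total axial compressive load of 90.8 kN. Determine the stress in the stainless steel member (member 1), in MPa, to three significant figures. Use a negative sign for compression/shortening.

-90.3 MPa

A_1 = 829.6 mm².
Equal strain + equilibrium ⇒ each member carries load in proportion to AE: A₁E₁ = 165100000 N, A₂E₂ = 35050000 N, ΣAE = 200100000 N.
σ₁ = P·E₁/ΣAE = -90800·199000/200100000 = -90.29 MPa.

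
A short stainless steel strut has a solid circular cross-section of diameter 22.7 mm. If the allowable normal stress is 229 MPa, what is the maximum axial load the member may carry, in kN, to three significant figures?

A = 404.7 mm².
P_max = σ_allow · A = 229 · 404.7 = 92680 N = 92.68 kN.

92.7 kN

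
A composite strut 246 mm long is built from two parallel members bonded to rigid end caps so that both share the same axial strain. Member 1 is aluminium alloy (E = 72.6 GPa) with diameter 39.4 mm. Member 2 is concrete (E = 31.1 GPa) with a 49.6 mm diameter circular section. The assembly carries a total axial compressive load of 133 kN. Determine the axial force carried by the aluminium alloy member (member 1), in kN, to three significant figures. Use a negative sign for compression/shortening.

A_1 = 1219 mm².
A_2 = 1932 mm².
Equal strain + equilibrium ⇒ each member carries load in proportion to AE: A₁E₁ = 88520000 N, A₂E₂ = 60090000 N, ΣAE = 148600000 N.
F₁ = P·A₁E₁/ΣAE = -133000·88520000/148600000 = -79220 N.

-79.2 kN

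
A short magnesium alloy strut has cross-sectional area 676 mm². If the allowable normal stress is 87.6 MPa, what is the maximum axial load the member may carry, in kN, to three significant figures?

59.2 kN

P_max = σ_allow · A = 87.6 · 676 = 59220 N = 59.22 kN.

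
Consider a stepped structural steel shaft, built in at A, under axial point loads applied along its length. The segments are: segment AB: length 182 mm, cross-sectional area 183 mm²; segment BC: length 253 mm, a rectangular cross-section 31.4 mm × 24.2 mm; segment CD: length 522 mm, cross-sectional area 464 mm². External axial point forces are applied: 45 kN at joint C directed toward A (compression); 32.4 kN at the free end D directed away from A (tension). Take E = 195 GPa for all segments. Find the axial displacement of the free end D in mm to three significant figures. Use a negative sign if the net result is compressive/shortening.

Internal axial forces (sectioning from the free end, tension +): N_CD = 32.4 kN, N_BC = -12.6 kN, N_AB = -12.6 kN.
A_BC = 759.9 mm².
δ_AB = -12600·182/(183·195000) = -0.06426 mm
δ_BC = -12600·253/(759.9·195000) = -0.02151 mm
δ_CD = 32400·522/(464·195000) = 0.1869 mm
δ = Σδ_i = 0.1011 mm.

0.101 mm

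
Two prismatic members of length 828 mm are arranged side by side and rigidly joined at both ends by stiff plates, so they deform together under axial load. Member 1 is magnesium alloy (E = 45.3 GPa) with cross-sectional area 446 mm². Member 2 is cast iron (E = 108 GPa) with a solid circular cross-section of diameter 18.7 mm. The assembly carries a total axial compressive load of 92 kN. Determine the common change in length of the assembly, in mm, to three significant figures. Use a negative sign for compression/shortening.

A_2 = 274.6 mm².
Equal strain + equilibrium ⇒ each member carries load in proportion to AE: A₁E₁ = 20200000 N, A₂E₂ = 29660000 N, ΣAE = 49870000 N.
δ = PL/ΣAE = -92000·828/49870000 = -1.528 mm.

-1.53 mm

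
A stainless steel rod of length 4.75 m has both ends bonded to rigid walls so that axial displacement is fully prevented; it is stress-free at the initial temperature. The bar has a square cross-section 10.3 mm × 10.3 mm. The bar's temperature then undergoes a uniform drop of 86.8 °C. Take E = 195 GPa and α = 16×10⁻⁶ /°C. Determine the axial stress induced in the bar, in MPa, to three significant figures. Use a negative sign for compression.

Free thermal expansion αLΔT = 16e-6 · 4750 · -86.8 = -6.597 mm.
The walls impose strain ε = −(-6.597)/4750 = 1.3888e-03; σ = Eε = 195000 · 1.3888e-03 = 270.8 MPa.

271 MPa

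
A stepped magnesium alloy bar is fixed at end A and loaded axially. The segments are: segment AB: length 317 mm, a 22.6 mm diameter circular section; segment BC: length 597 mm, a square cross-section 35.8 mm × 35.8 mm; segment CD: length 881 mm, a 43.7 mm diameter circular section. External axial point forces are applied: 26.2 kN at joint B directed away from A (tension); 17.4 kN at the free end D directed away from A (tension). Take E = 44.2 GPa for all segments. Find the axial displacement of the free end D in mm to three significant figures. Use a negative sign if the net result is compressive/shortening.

1.19 mm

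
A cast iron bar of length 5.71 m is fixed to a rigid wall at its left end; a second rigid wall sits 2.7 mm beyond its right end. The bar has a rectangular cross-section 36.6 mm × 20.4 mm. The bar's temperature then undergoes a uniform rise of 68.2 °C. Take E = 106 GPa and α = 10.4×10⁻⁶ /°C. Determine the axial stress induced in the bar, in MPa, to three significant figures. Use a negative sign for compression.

Free thermal expansion αLΔT = 10.4e-6 · 5710 · 68.2 = 4.05 mm.
The walls engage after the gap closes; constrained expansion = 4.05 − 2.7 = 1.35 mm.
The walls impose strain ε = −(1.35)/5710 = -2.3643e-04; σ = Eε = 106000 · -2.3643e-04 = -25.06 MPa.

-25.1 MPa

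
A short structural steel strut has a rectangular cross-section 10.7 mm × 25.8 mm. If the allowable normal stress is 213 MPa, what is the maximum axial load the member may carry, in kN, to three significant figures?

58.8 kN

A = 276.1 mm².
P_max = σ_allow · A = 213 · 276.1 = 58800 N = 58.8 kN.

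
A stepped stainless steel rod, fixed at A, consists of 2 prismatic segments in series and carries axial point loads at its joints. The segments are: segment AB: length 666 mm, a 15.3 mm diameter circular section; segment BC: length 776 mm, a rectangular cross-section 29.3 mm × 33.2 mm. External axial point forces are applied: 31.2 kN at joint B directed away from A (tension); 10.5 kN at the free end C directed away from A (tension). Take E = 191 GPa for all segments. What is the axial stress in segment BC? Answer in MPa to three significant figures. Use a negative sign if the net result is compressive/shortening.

Internal axial forces (sectioning from the free end, tension +): N_BC = 10.5 kN, N_AB = 41.7 kN.
A_BC = 972.8 mm².
σ_BC = N_BC/A_BC = 10500/972.8 = 10.79 MPa.

10.8 MPa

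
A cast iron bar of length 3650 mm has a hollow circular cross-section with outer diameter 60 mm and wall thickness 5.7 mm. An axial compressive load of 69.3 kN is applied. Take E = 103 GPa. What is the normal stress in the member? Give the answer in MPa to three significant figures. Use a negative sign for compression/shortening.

A = 972.4 mm².
σ = N/A = -69300/972.4 = -71.27 MPa.

-71.3 MPa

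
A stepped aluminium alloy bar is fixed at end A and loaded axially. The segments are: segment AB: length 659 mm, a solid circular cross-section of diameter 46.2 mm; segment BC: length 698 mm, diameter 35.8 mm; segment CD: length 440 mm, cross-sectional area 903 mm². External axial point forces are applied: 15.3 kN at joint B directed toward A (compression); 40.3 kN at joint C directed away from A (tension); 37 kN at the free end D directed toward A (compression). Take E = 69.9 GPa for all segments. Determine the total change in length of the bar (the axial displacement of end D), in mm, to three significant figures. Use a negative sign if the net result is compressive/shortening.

Internal axial forces (sectioning from the free end, tension +): N_CD = -37 kN, N_BC = 3.3 kN, N_AB = -12 kN.
A_AB = 1676 mm².
A_BC = 1007 mm².
δ_AB = -12000·659/(1676·69900) = -0.06749 mm
δ_BC = 3300·698/(1007·69900) = 0.03274 mm
δ_CD = -37000·440/(903·69900) = -0.2579 mm
δ = Σδ_i = -0.2927 mm.

-0.293 mm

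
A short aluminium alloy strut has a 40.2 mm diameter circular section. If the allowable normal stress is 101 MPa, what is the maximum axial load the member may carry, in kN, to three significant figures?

128 kN

A = 1269 mm².
P_max = σ_allow · A = 101 · 1269 = 128200 N = 128.2 kN.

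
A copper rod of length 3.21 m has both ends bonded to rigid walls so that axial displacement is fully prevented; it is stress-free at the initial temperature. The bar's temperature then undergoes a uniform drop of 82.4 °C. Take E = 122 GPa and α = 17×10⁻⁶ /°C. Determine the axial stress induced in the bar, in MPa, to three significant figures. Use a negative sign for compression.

171 MPa

Free thermal expansion αLΔT = 17e-6 · 3210 · -82.4 = -4.497 mm.
The walls impose strain ε = −(-4.497)/3210 = 1.4008e-03; σ = Eε = 122000 · 1.4008e-03 = 170.9 MPa.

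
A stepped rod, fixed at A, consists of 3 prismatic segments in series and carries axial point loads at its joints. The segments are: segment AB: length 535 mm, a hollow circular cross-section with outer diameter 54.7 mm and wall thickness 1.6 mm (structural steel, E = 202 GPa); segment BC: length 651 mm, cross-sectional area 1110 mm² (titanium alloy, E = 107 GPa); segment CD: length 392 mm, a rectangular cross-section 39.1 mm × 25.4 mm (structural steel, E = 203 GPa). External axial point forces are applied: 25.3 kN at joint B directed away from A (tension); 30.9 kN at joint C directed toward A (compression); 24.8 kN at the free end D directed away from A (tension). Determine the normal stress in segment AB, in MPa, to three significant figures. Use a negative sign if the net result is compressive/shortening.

71.9 MPa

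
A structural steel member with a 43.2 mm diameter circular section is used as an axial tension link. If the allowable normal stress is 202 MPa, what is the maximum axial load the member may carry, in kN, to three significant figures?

A = 1466 mm².
P_max = σ_allow · A = 202 · 1466 = 296100 N = 296.1 kN.

296 kN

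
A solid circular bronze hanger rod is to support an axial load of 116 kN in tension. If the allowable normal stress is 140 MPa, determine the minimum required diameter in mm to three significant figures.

32.5 mm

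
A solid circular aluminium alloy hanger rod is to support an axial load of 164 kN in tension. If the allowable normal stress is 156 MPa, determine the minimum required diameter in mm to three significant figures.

36.6 mm

Required area A ≥ P/σ_allow = 164000/156 = 1051 mm².
For a solid circular section, d ≥ √(4A/π) = 36.59 mm.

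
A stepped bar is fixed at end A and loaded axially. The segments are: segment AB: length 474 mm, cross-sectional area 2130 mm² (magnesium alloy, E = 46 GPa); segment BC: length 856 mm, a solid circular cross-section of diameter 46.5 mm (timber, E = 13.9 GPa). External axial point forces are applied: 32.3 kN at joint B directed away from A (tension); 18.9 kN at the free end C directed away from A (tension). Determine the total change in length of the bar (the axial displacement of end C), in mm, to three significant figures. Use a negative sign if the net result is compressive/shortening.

Internal axial forces (sectioning from the free end, tension +): N_BC = 18.9 kN, N_AB = 51.2 kN.
A_BC = 1698 mm².
δ_AB = 51200·474/(2130·46000) = 0.2477 mm
δ_BC = 18900·856/(1698·13900) = 0.6854 mm
δ = Σδ_i = 0.9331 mm.

0.933 mm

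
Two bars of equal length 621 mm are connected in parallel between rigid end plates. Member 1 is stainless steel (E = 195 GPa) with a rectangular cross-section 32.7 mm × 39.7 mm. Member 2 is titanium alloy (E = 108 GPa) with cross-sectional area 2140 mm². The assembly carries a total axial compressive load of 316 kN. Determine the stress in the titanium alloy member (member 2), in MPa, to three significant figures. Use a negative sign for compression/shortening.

A_1 = 1298 mm².
Equal strain + equilibrium ⇒ each member carries load in proportion to AE: A₁E₁ = 253100000 N, A₂E₂ = 231100000 N, ΣAE = 484300000 N.
σ₂ = P·E₂/ΣAE = -316000·108000/484300000 = -70.47 MPa.

-70.5 MPa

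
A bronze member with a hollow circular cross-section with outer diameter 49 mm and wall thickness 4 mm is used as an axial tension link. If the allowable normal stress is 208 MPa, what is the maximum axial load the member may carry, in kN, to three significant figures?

118 kN

A = 565.5 mm².
P_max = σ_allow · A = 208 · 565.5 = 117600 N = 117.6 kN.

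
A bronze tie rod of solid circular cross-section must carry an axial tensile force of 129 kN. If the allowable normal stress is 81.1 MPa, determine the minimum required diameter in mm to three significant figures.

45.0 mm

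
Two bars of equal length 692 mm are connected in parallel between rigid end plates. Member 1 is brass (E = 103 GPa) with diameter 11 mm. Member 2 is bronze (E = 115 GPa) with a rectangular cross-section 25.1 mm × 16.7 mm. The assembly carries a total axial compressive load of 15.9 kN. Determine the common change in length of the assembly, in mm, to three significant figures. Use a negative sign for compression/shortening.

A_1 = 95.03 mm².
A_2 = 419.2 mm².
Equal strain + equilibrium ⇒ each member carries load in proportion to AE: A₁E₁ = 9788000 N, A₂E₂ = 48200000 N, ΣAE = 57990000 N.
δ = PL/ΣAE = -15900·692/57990000 = -0.1897 mm.

-0.190 mm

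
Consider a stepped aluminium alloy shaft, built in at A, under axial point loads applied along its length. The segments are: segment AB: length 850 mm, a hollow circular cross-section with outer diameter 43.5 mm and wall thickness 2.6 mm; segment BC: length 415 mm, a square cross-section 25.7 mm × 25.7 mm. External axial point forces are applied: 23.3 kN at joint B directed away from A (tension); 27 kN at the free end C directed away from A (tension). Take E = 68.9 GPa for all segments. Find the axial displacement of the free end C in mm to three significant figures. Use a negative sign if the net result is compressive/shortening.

Internal axial forces (sectioning from the free end, tension +): N_BC = 27 kN, N_AB = 50.3 kN.
A_AB = 334.1 mm².
A_BC = 660.5 mm².
δ_AB = 50300·850/(334.1·68900) = 1.857 mm
δ_BC = 27000·415/(660.5·68900) = 0.2462 mm
δ = Σδ_i = 2.104 mm.

2.10 mm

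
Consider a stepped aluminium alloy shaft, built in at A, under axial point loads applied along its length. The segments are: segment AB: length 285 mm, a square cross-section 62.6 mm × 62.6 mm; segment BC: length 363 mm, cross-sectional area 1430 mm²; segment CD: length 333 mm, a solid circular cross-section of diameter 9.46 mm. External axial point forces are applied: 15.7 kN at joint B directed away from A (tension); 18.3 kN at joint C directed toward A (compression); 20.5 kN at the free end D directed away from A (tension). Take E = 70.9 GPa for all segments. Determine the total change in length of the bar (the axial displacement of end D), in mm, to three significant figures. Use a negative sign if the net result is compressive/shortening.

1.40 mm

Internal axial forces (sectioning from the free end, tension +): N_CD = 20.5 kN, N_BC = 2.2 kN, N_AB = 17.9 kN.
A_AB = 3919 mm².
A_CD = 70.29 mm².
δ_AB = 17900·285/(3919·70900) = 0.01836 mm
δ_BC = 2200·363/(1430·70900) = 0.007877 mm
δ_CD = 20500·333/(70.29·70900) = 1.37 mm
δ = Σδ_i = 1.396 mm.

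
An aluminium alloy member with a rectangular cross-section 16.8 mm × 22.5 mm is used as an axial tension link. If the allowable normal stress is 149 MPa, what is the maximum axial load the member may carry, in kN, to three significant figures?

56.3 kN

A = 378 mm².
P_max = σ_allow · A = 149 · 378 = 56320 N = 56.32 kN.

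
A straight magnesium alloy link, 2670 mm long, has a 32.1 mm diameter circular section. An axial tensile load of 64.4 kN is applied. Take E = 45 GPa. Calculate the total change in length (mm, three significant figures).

4.72 mm

A = 809.3 mm².
δ_mech = NL/(AE) = 64400·2670/(809.3·45000) = 4.722 mm.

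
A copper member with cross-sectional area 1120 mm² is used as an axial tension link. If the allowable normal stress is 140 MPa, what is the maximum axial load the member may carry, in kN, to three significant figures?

P_max = σ_allow · A = 140 · 1120 = 156800 N = 156.8 kN.

157 kN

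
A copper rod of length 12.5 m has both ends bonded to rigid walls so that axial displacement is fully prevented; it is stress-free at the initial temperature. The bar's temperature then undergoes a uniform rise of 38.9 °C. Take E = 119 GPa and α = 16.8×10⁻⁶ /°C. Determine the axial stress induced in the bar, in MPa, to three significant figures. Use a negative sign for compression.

-77.8 MPa

Free thermal expansion αLΔT = 16.8e-6 · 12500 · 38.9 = 8.169 mm.
The walls impose strain ε = −(8.169)/12500 = -6.5352e-04; σ = Eε = 119000 · -6.5352e-04 = -77.77 MPa.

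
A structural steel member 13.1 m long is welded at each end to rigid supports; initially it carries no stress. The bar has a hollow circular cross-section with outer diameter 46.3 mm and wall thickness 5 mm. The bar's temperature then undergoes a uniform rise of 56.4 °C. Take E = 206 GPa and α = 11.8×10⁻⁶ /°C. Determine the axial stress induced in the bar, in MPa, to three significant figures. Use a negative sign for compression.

-137 MPa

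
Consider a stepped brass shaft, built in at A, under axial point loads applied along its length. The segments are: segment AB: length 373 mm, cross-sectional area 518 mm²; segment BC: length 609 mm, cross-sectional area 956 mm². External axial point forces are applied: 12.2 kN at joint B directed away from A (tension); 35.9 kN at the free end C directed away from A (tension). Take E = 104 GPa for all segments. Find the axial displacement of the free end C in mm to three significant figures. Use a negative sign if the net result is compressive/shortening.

0.553 mm

Internal axial forces (sectioning from the free end, tension +): N_BC = 35.9 kN, N_AB = 48.1 kN.
δ_AB = 48100·373/(518·104000) = 0.333 mm
δ_BC = 35900·609/(956·104000) = 0.2199 mm
δ = Σδ_i = 0.5529 mm.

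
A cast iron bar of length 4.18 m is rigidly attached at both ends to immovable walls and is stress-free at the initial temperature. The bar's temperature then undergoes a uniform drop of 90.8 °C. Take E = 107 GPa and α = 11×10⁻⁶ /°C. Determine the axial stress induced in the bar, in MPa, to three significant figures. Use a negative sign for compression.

Free thermal expansion αLΔT = 11e-6 · 4180 · -90.8 = -4.175 mm.
The walls impose strain ε = −(-4.175)/4180 = 9.9880e-04; σ = Eε = 107000 · 9.9880e-04 = 106.9 MPa.

107 MPa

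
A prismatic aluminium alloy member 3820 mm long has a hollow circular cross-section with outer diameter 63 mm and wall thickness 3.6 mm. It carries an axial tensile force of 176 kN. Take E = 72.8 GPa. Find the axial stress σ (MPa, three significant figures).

262 MPa

A = 671.8 mm².
σ = N/A = 176000/671.8 = 262 MPa.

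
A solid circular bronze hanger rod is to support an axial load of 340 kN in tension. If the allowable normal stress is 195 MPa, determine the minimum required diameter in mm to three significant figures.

47.1 mm

Required area A ≥ P/σ_allow = 340000/195 = 1744 mm².
For a solid circular section, d ≥ √(4A/π) = 47.12 mm.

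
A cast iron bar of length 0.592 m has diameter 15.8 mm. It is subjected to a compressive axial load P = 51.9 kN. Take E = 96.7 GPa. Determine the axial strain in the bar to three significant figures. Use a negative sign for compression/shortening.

A = 196.1 mm².
σ = N/A = -264.7 MPa; ε = σ/E = -264.7/96700 = -2.737e-03.

-0.00274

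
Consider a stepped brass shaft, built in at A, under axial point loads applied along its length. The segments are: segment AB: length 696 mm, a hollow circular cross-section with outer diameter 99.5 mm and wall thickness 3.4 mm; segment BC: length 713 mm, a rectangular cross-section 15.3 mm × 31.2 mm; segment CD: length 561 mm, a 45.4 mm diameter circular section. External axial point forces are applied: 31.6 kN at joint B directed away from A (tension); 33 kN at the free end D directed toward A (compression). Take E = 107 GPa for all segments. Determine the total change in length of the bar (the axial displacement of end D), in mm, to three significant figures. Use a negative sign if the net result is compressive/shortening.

Internal axial forces (sectioning from the free end, tension +): N_CD = -33 kN, N_BC = -33 kN, N_AB = -1.4 kN.
A_AB = 1026 mm².
A_BC = 477.4 mm².
A_CD = 1619 mm².
δ_AB = -1400·696/(1026·107000) = -0.008872 mm
δ_BC = -33000·713/(477.4·107000) = -0.4607 mm
δ_CD = -33000·561/(1619·107000) = -0.1069 mm
δ = Σδ_i = -0.5764 mm.

-0.576 mm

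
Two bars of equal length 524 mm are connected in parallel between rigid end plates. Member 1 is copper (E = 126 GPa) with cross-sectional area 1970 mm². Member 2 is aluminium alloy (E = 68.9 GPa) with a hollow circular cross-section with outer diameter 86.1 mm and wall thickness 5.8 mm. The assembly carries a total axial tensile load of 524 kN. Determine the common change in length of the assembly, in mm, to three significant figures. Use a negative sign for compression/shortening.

A_2 = 1463 mm².
Equal strain + equilibrium ⇒ each member carries load in proportion to AE: A₁E₁ = 248200000 N, A₂E₂ = 100800000 N, ΣAE = 349000000 N.
δ = PL/ΣAE = 524000·524/349000000 = 0.7867 mm.

0.787 mm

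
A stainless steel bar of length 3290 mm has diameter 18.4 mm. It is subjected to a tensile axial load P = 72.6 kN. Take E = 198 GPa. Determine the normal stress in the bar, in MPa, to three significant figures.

273 MPa

A = 265.9 mm².
σ = N/A = 72600/265.9 = 273 MPa.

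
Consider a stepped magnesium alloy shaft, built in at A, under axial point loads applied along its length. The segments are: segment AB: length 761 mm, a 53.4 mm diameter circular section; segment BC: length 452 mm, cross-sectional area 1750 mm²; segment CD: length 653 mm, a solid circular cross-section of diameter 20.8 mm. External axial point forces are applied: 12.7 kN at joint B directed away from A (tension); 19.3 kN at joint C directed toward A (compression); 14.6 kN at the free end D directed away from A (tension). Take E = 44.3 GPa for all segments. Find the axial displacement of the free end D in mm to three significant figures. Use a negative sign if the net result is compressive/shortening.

Internal axial forces (sectioning from the free end, tension +): N_CD = 14.6 kN, N_BC = -4.7 kN, N_AB = 8 kN.
A_AB = 2240 mm².
A_CD = 339.8 mm².
δ_AB = 8000·761/(2240·44300) = 0.06136 mm
δ_BC = -4700·452/(1750·44300) = -0.0274 mm
δ_CD = 14600·653/(339.8·44300) = 0.6334 mm
δ = Σδ_i = 0.6673 mm.

0.667 mm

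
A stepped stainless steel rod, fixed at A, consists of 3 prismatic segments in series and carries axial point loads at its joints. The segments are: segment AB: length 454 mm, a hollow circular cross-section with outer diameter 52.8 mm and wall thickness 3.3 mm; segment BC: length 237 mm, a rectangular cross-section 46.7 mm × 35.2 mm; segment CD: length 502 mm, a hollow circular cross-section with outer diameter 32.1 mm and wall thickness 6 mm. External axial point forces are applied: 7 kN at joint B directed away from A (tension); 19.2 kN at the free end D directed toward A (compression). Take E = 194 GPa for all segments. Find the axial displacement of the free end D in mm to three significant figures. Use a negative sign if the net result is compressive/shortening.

-0.171 mm

Internal axial forces (sectioning from the free end, tension +): N_CD = -19.2 kN, N_BC = -19.2 kN, N_AB = -12.2 kN.
A_AB = 513.2 mm².
A_BC = 1644 mm².
A_CD = 492 mm².
δ_AB = -12200·454/(513.2·194000) = -0.05563 mm
δ_BC = -19200·237/(1644·194000) = -0.01427 mm
δ_CD = -19200·502/(492·194000) = -0.101 mm
δ = Σδ_i = -0.1709 mm.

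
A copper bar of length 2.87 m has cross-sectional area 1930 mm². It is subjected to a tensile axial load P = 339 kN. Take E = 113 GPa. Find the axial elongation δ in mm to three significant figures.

4.46 mm

δ_mech = NL/(AE) = 339000·2870/(1930·113000) = 4.461 mm.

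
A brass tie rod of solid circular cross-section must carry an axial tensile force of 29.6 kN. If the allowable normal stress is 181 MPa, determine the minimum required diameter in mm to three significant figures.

Required area A ≥ P/σ_allow = 29600/181 = 163.5 mm².
For a solid circular section, d ≥ √(4A/π) = 14.43 mm.

14.4 mm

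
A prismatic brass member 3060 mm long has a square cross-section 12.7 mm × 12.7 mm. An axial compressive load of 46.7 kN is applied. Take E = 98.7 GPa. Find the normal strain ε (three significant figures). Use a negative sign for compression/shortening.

-0.00293

A = 161.3 mm².
σ = N/A = -289.5 MPa; ε = σ/E = -289.5/98700 = -2.934e-03.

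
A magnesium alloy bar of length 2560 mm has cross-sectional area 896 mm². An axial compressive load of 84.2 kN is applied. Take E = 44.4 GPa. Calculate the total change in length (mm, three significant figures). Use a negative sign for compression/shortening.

-5.42 mm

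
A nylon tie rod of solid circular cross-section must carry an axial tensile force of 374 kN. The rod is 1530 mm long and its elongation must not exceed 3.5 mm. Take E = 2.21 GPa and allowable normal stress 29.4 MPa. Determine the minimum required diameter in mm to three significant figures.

Required area A ≥ P/σ_allow = 374000/29.4 = 12720 mm².
For a solid circular section, d ≥ √(4A/π) = 127.3 mm.
Elongation limit: A ≥ PL/(Eδ_allow) = 374000·1530/(2210·3.5) = 73980 mm² ⇒ d ≥ 306.9 mm.
The elongation limit governs.

307 mm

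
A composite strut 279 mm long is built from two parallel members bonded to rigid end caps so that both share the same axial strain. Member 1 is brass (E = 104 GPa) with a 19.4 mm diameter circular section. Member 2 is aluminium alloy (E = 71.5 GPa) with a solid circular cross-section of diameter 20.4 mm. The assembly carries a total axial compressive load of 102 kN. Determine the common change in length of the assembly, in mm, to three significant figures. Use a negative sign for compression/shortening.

-0.526 mm

A_1 = 295.6 mm².
A_2 = 326.9 mm².
Equal strain + equilibrium ⇒ each member carries load in proportion to AE: A₁E₁ = 30740000 N, A₂E₂ = 23370000 N, ΣAE = 54110000 N.
δ = PL/ΣAE = -102000·279/54110000 = -0.5259 mm.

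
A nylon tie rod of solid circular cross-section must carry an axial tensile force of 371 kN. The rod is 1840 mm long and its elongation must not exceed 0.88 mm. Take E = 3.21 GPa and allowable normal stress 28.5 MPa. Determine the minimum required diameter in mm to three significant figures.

Required area A ≥ P/σ_allow = 371000/28.5 = 13020 mm².
For a solid circular section, d ≥ √(4A/π) = 128.7 mm.
Elongation limit: A ≥ PL/(Eδ_allow) = 371000·1840/(3210·0.88) = 241700 mm² ⇒ d ≥ 554.7 mm.
The elongation limit governs.

555 mm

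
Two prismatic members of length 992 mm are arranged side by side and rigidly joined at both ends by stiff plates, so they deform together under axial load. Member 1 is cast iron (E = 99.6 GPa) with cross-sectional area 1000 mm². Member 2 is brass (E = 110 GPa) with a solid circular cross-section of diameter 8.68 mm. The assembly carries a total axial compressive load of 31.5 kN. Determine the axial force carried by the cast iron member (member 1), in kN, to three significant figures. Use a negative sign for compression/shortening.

A_2 = 59.17 mm².
Equal strain + equilibrium ⇒ each member carries load in proportion to AE: A₁E₁ = 99600000 N, A₂E₂ = 6509000 N, ΣAE = 106100000 N.
F₁ = P·A₁E₁/ΣAE = -31500·99600000/106100000 = -29570 N.

-29.6 kN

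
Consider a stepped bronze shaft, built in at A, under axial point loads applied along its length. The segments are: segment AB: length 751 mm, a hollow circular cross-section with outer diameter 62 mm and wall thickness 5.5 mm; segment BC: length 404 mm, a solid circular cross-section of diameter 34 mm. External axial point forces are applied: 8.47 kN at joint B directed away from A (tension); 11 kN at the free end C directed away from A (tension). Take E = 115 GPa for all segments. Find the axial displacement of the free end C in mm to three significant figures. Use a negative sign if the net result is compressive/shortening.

Internal axial forces (sectioning from the free end, tension +): N_BC = 11 kN, N_AB = 19.47 kN.
A_AB = 976.2 mm².
A_BC = 907.9 mm².
δ_AB = 19470·751/(976.2·115000) = 0.1302 mm
δ_BC = 11000·404/(907.9·115000) = 0.04256 mm
δ = Σδ_i = 0.1728 mm.

0.173 mm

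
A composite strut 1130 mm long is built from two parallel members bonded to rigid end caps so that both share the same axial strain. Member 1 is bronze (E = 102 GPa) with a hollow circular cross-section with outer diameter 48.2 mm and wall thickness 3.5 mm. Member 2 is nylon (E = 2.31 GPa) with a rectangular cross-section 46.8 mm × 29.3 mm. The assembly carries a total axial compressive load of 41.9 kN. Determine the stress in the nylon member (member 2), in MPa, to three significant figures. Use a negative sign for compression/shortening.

A_1 = 491.5 mm².
A_2 = 1371 mm².
Equal strain + equilibrium ⇒ each member carries load in proportion to AE: A₁E₁ = 50130000 N, A₂E₂ = 3168000 N, ΣAE = 53300000 N.
σ₂ = P·E₂/ΣAE = -41900·2310/53300000 = -1.816 MPa.

-1.82 MPa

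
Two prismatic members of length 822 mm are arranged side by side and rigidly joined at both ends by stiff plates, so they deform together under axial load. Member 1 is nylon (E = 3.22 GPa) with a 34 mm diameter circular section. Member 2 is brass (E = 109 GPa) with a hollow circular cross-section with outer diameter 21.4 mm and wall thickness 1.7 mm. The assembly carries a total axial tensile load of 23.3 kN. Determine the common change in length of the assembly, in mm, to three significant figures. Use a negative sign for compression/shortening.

1.33 mm

A_1 = 907.9 mm².
A_2 = 105.2 mm².
Equal strain + equilibrium ⇒ each member carries load in proportion to AE: A₁E₁ = 2924000 N, A₂E₂ = 11470000 N, ΣAE = 14390000 N.
δ = PL/ΣAE = 23300·822/14390000 = 1.331 mm.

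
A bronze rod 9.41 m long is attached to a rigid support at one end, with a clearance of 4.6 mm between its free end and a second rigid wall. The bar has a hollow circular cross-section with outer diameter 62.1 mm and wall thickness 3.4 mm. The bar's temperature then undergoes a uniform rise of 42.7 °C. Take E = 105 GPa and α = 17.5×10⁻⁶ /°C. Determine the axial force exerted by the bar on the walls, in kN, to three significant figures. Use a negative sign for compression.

-17.0 kN

Free thermal expansion αLΔT = 17.5e-6 · 9410 · 42.7 = 7.032 mm.
The walls engage after the gap closes; constrained expansion = 7.032 − 4.6 = 2.432 mm.
The walls impose strain ε = −(2.432)/9410 = -2.5841e-04; σ = Eε = 105000 · -2.5841e-04 = -27.13 MPa.
Wall reaction R = σ·A = -27.13·627 = -17010 N = -17.01 kN.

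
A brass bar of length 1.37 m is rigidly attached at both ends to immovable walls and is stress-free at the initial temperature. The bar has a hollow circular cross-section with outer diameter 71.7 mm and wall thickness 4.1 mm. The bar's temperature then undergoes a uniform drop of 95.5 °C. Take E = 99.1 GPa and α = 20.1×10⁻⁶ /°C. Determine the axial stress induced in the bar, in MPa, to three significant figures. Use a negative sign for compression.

190 MPa

Free thermal expansion αLΔT = 20.1e-6 · 1370 · -95.5 = -2.63 mm.
The walls impose strain ε = −(-2.63)/1370 = 1.9196e-03; σ = Eε = 99100 · 1.9196e-03 = 190.2 MPa.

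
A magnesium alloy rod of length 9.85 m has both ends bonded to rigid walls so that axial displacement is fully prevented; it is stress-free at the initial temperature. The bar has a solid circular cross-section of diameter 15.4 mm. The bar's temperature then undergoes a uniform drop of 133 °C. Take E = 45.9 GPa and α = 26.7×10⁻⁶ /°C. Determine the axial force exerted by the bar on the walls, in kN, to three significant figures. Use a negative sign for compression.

Free thermal expansion αLΔT = 26.7e-6 · 9850 · -133 = -34.98 mm.
The walls impose strain ε = −(-34.98)/9850 = 3.5511e-03; σ = Eε = 45900 · 3.5511e-03 = 163 MPa.
Wall reaction R = σ·A = 163·186.3 = 30360 N = 30.36 kN.

30.4 kN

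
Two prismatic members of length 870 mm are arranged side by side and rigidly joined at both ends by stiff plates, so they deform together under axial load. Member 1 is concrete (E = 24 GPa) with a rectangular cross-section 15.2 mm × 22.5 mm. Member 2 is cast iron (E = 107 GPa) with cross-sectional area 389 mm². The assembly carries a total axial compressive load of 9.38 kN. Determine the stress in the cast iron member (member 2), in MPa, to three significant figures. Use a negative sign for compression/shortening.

-20.1 MPa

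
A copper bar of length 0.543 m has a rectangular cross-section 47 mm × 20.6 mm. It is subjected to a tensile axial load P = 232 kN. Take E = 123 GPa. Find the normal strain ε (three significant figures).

0.00195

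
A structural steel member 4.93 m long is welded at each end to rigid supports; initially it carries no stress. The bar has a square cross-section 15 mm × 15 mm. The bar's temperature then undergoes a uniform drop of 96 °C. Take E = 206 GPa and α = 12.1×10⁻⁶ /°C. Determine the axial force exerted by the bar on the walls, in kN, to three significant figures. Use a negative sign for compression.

53.8 kN

Free thermal expansion αLΔT = 12.1e-6 · 4930 · -96 = -5.727 mm.
The walls impose strain ε = −(-5.727)/4930 = 1.1616e-03; σ = Eε = 206000 · 1.1616e-03 = 239.3 MPa.
Wall reaction R = σ·A = 239.3·225 = 53840 N = 53.84 kN.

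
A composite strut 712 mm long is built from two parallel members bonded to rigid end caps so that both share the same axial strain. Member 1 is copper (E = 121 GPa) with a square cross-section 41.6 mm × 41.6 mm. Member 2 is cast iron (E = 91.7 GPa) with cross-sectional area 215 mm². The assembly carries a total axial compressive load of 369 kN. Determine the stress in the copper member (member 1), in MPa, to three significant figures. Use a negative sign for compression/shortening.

-195 MPa

A_1 = 1731 mm².
Equal strain + equilibrium ⇒ each member carries load in proportion to AE: A₁E₁ = 209400000 N, A₂E₂ = 19720000 N, ΣAE = 229100000 N.
σ₁ = P·E₁/ΣAE = -369000·121000/229100000 = -194.9 MPa.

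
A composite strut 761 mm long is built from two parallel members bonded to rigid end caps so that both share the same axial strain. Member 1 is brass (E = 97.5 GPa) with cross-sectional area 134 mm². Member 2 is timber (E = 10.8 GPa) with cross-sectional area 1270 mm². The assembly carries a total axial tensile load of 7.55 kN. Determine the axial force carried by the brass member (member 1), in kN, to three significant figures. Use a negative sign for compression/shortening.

3.68 kN

Equal strain + equilibrium ⇒ each member carries load in proportion to AE: A₁E₁ = 13060000 N, A₂E₂ = 13720000 N, ΣAE = 26780000 N.
F₁ = P·A₁E₁/ΣAE = 7550·13060000/26780000 = 3683 N.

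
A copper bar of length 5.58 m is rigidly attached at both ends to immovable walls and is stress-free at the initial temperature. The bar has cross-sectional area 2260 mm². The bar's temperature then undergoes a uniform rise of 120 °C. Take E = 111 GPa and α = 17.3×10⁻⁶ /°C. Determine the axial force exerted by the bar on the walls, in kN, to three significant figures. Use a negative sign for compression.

-521 kN

Free thermal expansion αLΔT = 17.3e-6 · 5580 · 120 = 11.58 mm.
The walls impose strain ε = −(11.58)/5580 = -2.0760e-03; σ = Eε = 111000 · -2.0760e-03 = -230.4 MPa.
Wall reaction R = σ·A = -230.4·2260 = -520800 N = -520.8 kN.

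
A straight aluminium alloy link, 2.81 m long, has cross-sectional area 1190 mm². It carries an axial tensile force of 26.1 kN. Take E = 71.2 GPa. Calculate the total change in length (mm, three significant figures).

δ_mech = NL/(AE) = 26100·2810/(1190·71200) = 0.8656 mm.

0.866 mm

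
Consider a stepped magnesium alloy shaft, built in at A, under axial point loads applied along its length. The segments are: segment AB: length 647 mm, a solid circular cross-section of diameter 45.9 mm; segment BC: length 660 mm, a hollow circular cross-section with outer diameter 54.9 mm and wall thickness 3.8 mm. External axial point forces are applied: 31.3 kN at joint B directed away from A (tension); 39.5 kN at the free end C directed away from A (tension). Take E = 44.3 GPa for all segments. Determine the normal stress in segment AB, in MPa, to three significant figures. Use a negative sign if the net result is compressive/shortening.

42.8 MPa

Internal axial forces (sectioning from the free end, tension +): N_BC = 39.5 kN, N_AB = 70.8 kN.
A_AB = 1655 mm².
σ_AB = N_AB/A_AB = 70800/1655 = 42.79 MPa.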